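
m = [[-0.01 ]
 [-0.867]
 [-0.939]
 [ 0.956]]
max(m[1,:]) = -0.867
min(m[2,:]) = -0.939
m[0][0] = -0.01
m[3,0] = 0.956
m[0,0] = -0.01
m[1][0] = -0.867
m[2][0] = -0.939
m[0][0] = -0.01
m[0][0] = -0.01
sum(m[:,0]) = -0.8599999999999999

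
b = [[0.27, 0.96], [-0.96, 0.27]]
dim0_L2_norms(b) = [1.0, 1.0]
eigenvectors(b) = [[0.71+0.00j,0.71-0.00j], [0.71j,0.00-0.71j]]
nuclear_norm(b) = 1.99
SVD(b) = [[-0.27, 0.96], [0.96, 0.27]] @ diag([0.9972462083156797, 0.9972462083156796]) @ [[-1.0, -0.00], [0.0, 1.0]]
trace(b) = 0.54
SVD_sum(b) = [[0.27,  0.00],  [-0.96,  0.0]] + [[0.0,0.96],[0.0,0.27]]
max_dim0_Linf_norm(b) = 0.96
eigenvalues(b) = [(0.27+0.96j), (0.27-0.96j)]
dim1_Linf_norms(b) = [0.96, 0.96]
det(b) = 0.99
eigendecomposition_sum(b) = [[0.14+0.48j,  0.48-0.14j], [-0.48+0.14j,  0.14+0.48j]] + [[(0.14-0.48j),  (0.48+0.14j)], [-0.48-0.14j,  (0.14-0.48j)]]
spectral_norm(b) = 1.00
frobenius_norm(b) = 1.41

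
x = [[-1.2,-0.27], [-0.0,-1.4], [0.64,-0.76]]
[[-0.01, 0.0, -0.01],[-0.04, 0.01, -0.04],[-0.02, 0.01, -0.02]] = x@[[-0.00, 0.0, -0.0], [0.03, -0.01, 0.03]]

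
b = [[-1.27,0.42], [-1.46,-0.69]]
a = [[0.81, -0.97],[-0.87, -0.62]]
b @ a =[[-1.39, 0.97], [-0.58, 1.84]]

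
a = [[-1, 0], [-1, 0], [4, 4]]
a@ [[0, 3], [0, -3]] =[[0, -3], [0, -3], [0, 0]]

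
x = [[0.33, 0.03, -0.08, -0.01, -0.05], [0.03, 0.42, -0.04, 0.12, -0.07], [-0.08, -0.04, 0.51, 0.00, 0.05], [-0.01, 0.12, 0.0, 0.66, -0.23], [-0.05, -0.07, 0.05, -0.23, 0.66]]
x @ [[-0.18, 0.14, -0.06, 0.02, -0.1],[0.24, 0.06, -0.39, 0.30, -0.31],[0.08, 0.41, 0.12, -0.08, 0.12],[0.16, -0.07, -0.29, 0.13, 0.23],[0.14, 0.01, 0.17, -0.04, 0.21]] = [[-0.07, 0.02, -0.05, 0.02, -0.06], [0.10, 0.00, -0.22, 0.15, -0.13], [0.05, 0.20, 0.09, -0.06, 0.09], [0.1, -0.04, -0.28, 0.13, 0.07], [0.05, 0.03, 0.22, -0.08, 0.12]]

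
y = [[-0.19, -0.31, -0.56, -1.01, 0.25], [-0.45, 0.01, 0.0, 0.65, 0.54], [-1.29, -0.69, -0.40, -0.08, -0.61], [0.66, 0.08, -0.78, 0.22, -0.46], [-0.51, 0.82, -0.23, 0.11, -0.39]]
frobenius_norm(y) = 2.75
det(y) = 1.71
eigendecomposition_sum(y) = [[(0.17+0.34j), -0.00-0.10j, (-0.06-0.2j), (-0.39+0.06j), (0.18-0.1j)], [(-0.24-0.13j), 0.04+0.05j, (0.11+0.09j), (0.19-0.2j), (-0.06+0.13j)], [-0.17-0.19j, (0.02+0.06j), (0.07+0.12j), (0.24-0.11j), (-0.1+0.1j)], [(0.38-0.24j), (-0.12+0.02j), (-0.22+0.09j), (0.13+0.44j), (-0.14-0.2j)], [(-0.24+0j), 0.06+0.02j, 0.13+0.02j, (0.07-0.24j), 0.01+0.13j]] + [[0.17-0.34j,(-0+0.1j),-0.06+0.20j,(-0.39-0.06j),0.18+0.10j], [-0.24+0.13j,(0.04-0.05j),0.11-0.09j,0.19+0.20j,(-0.06-0.13j)], [(-0.17+0.19j),0.02-0.06j,0.07-0.12j,(0.24+0.11j),-0.10-0.10j], [(0.38+0.24j),(-0.12-0.02j),(-0.22-0.09j),0.13-0.44j,-0.14+0.20j], [-0.24-0.00j,(0.06-0.02j),0.13-0.02j,0.07+0.24j,(0.01-0.13j)]] + [[(-0.01-0j), (-0.03-0j), 0.02+0.00j, -0.02-0.00j, -0.02+0.00j], [(0.15+0j), 0.36+0.00j, -0.23-0.00j, (0.2+0j), 0.22-0.00j], [(-0.13-0j), (-0.34-0j), (0.21+0j), -0.19-0.00j, (-0.21+0j)], [0.07+0.00j, (0.19+0j), -0.12-0.00j, (0.1+0j), (0.11-0j)], [0.13+0.00j, (0.33+0j), -0.21-0.00j, (0.18+0j), 0.20-0.00j]] + [[(-0.49+0j), (-0.24+0j), (-0.46+0j), (-0.22-0j), -0.12+0.00j], [0.21-0.00j, (0.1-0j), 0.19-0.00j, 0.09+0.00j, (0.05-0j)], [(-0.82+0j), -0.41+0.00j, (-0.76+0j), -0.36-0.00j, (-0.2+0j)], [(-0.35+0j), -0.17+0.00j, -0.33+0.00j, (-0.16-0j), (-0.08+0j)], [-0.55+0.00j, -0.27+0.00j, -0.51+0.00j, (-0.24-0j), (-0.13+0j)]] + [[-0.02-0.00j, (-0.03-0j), -0.01-0.00j, (-0-0j), 0.02+0.00j], [(-0.33-0j), -0.54-0.00j, (-0.19-0j), -0.03-0.00j, (0.4+0j)], [(0.01+0j), 0.01+0.00j, 0.00+0.00j, 0j, (-0.01-0j)], [(0.18+0j), 0.30+0.00j, 0.10+0.00j, (0.02+0j), -0.22-0.00j], [0.39+0.00j, (0.65+0j), (0.23+0j), (0.04+0j), -0.47-0.00j]]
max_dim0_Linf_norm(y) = 1.29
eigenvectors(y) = [[-0.06+0.52j, (-0.06-0.52j), (-0.05+0j), (-0.42+0j), (-0.03+0j)], [(-0.18-0.32j), -0.18+0.32j, (0.58+0j), (0.18+0j), (-0.61+0j)], [(-0.06-0.34j), (-0.06+0.34j), (-0.54+0j), -0.70+0.00j, (0.01+0j)], [0.61+0.00j, 0.61-0.00j, (0.3+0j), -0.30+0.00j, (0.33+0j)], [-0.28-0.17j, -0.28+0.17j, 0.52+0.00j, -0.46+0.00j, 0.72+0.00j]]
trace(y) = -0.75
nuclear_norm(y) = 5.87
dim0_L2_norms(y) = [1.61, 1.12, 1.07, 1.23, 1.04]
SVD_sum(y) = [[-0.49, -0.21, -0.15, -0.13, -0.14], [-0.08, -0.03, -0.02, -0.02, -0.02], [-1.33, -0.57, -0.4, -0.36, -0.38], [0.27, 0.12, 0.08, 0.07, 0.08], [-0.22, -0.09, -0.07, -0.06, -0.06]] + [[0.44, -0.28, -0.38, -0.71, -0.05], [-0.33, 0.21, 0.28, 0.53, 0.04], [-0.07, 0.04, 0.06, 0.11, 0.01], [0.20, -0.13, -0.17, -0.33, -0.02], [-0.20, 0.13, 0.17, 0.33, 0.02]] + [[-0.03, -0.11, 0.14, -0.06, 0.18],[-0.03, -0.11, 0.14, -0.06, 0.18],[0.02, 0.07, -0.10, 0.05, -0.13],[0.11, 0.36, -0.49, 0.22, -0.62],[0.08, 0.28, -0.37, 0.17, -0.47]] + [[-0.08, 0.24, 0.04, -0.17, 0.04], [0.04, -0.12, -0.02, 0.08, -0.02], [0.08, -0.23, -0.03, 0.15, -0.04], [0.10, -0.3, -0.05, 0.20, -0.05], [-0.17, 0.5, 0.08, -0.34, 0.08]] + [[-0.03,0.04,-0.22,0.07,0.21],  [-0.05,0.06,-0.38,0.12,0.37],  [0.01,-0.01,0.08,-0.02,-0.08],  [-0.02,0.03,-0.16,0.05,0.15],  [-0.01,0.01,-0.04,0.01,0.04]]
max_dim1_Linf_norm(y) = 1.29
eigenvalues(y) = [(0.42+1.09j), (0.42-1.09j), (0.87+0j), (-1.44+0j), (-1.01+0j)]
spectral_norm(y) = 1.75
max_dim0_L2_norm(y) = 1.61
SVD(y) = [[-0.33, 0.71, 0.22, -0.36, -0.46], [-0.06, -0.53, 0.22, 0.17, -0.8], [-0.91, -0.11, -0.15, 0.33, 0.16], [0.19, 0.33, -0.75, 0.44, -0.33], [-0.15, -0.32, -0.57, -0.73, -0.09]] @ diag([1.7462188434864818, 1.3602005002424546, 1.208156925107166, 0.8699487863085104, 0.6840470037277123]) @ [[0.84, 0.36, 0.25, 0.23, 0.24], [0.46, -0.29, -0.39, -0.74, -0.05], [-0.12, -0.40, 0.54, -0.24, 0.69], [0.26, -0.78, -0.12, 0.54, -0.13], [0.09, -0.11, 0.69, -0.22, -0.67]]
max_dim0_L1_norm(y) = 3.1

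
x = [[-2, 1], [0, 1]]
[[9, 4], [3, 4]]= x @[[-3, 0], [3, 4]]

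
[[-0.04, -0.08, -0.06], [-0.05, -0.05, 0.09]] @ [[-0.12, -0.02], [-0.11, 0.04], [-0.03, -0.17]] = [[0.02,0.01], [0.01,-0.02]]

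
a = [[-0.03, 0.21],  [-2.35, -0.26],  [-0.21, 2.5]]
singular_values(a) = [2.52, 2.36]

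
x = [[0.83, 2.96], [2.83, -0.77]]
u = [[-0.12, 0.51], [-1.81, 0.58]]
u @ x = [[1.34, -0.75], [0.14, -5.80]]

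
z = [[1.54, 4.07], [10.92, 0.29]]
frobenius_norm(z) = 11.76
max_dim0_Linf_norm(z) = 10.92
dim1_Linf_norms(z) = [4.07, 10.92]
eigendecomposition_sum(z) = [[4.16, 2.31], [6.21, 3.45]] + [[-2.62, 1.76], [4.71, -3.16]]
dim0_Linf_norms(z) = [10.92, 4.07]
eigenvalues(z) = [7.61, -5.78]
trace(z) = 1.83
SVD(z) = [[-0.17, -0.99],[-0.99, 0.17]] @ diag([11.066130253578375, 3.9758975352538197]) @ [[-1.0, -0.09],[0.09, -1.00]]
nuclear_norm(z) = 15.04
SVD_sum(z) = [[1.89, 0.17], [10.86, 0.97]] + [[-0.35, 3.9], [0.06, -0.68]]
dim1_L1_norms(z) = [5.61, 11.21]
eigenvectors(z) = [[0.56, -0.49], [0.83, 0.87]]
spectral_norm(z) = 11.07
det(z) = -44.00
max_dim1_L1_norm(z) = 11.21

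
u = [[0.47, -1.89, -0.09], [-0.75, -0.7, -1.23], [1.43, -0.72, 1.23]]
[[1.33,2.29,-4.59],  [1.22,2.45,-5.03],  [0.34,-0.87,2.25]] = u @ [[2.19, -0.18, 1.73],[-0.05, -1.2, 2.79],[-2.3, -1.2, 1.45]]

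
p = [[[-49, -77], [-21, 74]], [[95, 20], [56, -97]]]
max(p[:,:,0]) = 95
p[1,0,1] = 20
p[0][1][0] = -21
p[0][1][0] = -21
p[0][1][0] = -21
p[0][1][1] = 74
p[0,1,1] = 74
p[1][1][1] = -97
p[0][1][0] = -21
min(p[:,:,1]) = -97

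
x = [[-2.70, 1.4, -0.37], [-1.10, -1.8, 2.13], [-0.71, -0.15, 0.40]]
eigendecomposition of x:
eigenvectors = [[(0.25+0j), -0.78+0.00j, -0.78-0.00j], [(0.67+0j), -0.42-0.40j, (-0.42+0.4j)], [(0.7+0j), (-0.23-0.09j), -0.23+0.09j]]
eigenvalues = [(-0+0j), (-2.05+0.67j), (-2.05-0.67j)]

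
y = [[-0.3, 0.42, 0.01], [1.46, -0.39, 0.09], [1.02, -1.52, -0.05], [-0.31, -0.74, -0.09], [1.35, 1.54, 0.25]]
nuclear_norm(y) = 4.65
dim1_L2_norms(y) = [0.52, 1.51, 1.83, 0.81, 2.06]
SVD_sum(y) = [[0.08, 0.32, 0.04], [-0.0, -0.02, -0.0], [-0.29, -1.19, -0.13], [-0.19, -0.77, -0.08], [0.44, 1.77, 0.19]] + [[-0.38, 0.1, -0.02], [1.46, -0.37, 0.09], [1.31, -0.33, 0.08], [-0.12, 0.03, -0.01], [0.91, -0.23, 0.06]] + [[0.00, 0.0, -0.0], [-0.0, -0.0, 0.00], [0.0, 0.0, -0.0], [-0.00, -0.00, 0.00], [0.00, 0.0, -0.00]]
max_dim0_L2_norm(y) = 2.36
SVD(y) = [[-0.14, 0.17, -0.56], [0.01, -0.66, 0.39], [0.52, -0.60, -0.53], [0.34, 0.05, 0.50], [-0.77, -0.41, -0.03]] @ diag([2.3723314252972334, 2.2786034021816994, 0.0031849824466024185]) @ [[-0.24, -0.97, -0.11], [-0.97, 0.25, -0.06], [-0.08, -0.09, 0.99]]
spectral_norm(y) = 2.37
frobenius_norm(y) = 3.29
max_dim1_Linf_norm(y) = 1.54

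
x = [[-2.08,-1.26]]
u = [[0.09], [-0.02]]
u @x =[[-0.19,-0.11], [0.04,0.03]]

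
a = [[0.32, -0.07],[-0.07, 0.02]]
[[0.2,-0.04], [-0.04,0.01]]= a @ [[0.63, -0.04], [-0.04, 0.33]]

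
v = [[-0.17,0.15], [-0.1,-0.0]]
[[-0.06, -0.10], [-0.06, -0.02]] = v@ [[0.61, 0.2],[0.32, -0.41]]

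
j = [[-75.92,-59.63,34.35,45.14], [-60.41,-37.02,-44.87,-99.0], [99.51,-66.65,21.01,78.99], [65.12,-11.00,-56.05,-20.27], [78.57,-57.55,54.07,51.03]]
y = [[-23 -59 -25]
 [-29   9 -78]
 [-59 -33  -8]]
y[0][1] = -59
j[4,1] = -57.55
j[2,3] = 78.99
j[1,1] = -37.02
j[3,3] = -20.27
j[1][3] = -99.0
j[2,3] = 78.99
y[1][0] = -29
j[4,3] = 51.03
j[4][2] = 54.07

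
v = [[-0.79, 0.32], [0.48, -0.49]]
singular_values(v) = [1.07, 0.22]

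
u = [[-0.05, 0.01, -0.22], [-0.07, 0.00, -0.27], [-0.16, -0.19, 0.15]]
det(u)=0.000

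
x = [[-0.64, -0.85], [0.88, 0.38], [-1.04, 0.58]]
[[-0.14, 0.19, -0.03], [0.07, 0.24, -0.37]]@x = [[0.29, 0.17], [0.55, -0.18]]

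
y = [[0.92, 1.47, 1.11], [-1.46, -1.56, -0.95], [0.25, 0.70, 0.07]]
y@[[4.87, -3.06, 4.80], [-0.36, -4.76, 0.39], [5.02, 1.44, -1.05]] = [[9.52, -8.21, 3.82], [-11.32, 10.53, -6.62], [1.32, -4.00, 1.40]]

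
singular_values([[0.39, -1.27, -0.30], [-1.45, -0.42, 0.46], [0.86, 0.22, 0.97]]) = [1.76, 1.4, 1.02]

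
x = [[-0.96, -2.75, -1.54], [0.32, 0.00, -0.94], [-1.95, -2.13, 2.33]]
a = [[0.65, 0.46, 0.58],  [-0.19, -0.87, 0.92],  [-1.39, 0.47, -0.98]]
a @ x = [[-1.61, -3.02, -0.08], [-1.89, -1.44, 3.25], [3.4, 5.91, -0.58]]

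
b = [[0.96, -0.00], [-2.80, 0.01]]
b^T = [[0.96, -2.80], [-0.00, 0.01]]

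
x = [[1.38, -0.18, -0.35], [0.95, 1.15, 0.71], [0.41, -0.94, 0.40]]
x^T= [[1.38, 0.95, 0.41], [-0.18, 1.15, -0.94], [-0.35, 0.71, 0.40]]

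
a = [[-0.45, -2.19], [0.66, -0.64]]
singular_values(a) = [2.3, 0.75]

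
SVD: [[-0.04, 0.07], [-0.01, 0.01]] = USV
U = [[-0.99, -0.17], [-0.17, 0.99]]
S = [0.08, 0.0]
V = [[0.50, -0.86], [-0.86, -0.50]]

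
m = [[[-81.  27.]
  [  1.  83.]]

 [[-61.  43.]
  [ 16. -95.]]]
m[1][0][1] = 43.0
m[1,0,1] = 43.0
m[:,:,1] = [[27.0, 83.0], [43.0, -95.0]]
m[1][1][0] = 16.0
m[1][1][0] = 16.0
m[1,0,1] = 43.0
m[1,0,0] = -61.0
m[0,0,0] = -81.0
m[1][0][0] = -61.0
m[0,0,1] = 27.0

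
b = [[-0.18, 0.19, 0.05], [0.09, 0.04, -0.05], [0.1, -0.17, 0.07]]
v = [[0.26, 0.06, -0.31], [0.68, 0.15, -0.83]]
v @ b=[[-0.07, 0.10, -0.01], [-0.19, 0.28, -0.03]]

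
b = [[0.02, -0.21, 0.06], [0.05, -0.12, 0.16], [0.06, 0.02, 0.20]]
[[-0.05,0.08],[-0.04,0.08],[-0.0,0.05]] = b @ [[-0.89, -0.37], [0.22, -0.29], [0.22, 0.41]]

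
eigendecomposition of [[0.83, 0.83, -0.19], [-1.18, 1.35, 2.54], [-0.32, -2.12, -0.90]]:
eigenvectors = [[(0.75+0j), (0.09+0.29j), (0.09-0.29j)], [(-0.4+0j), (-0.75+0j), (-0.75-0j)], [0.52+0.00j, (0.29-0.52j), 0.29+0.52j]]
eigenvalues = [(0.26+0j), (0.51+2.22j), (0.51-2.22j)]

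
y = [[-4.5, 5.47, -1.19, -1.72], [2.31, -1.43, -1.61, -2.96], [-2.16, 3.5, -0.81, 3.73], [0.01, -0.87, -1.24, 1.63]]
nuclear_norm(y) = 17.28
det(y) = -108.29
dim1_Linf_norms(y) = [5.47, 2.96, 3.73, 1.63]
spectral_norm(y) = 8.74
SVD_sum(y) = [[-4.15, 5.07, -0.6, 1.28], [1.81, -2.22, 0.26, -0.56], [-2.95, 3.61, -0.43, 0.91], [0.15, -0.18, 0.02, -0.05]] + [[-0.2, 0.54, -0.44, -3.0], [-0.17, 0.48, -0.39, -2.63], [0.17, -0.48, 0.40, 2.68], [0.10, -0.27, 0.22, 1.52]] + [[0.02, 0.01, -0.09, 0.01], [0.4, 0.09, -1.56, 0.22], [0.23, 0.05, -0.90, 0.13], [0.33, 0.07, -1.31, 0.19]] + [[-0.18, -0.15, -0.06, -0.01], [0.27, 0.23, 0.08, 0.01], [0.39, 0.33, 0.12, 0.02], [-0.57, -0.48, -0.18, -0.02]]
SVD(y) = [[-0.77, -0.6, 0.04, -0.23], [0.34, -0.52, 0.70, 0.35], [-0.55, 0.53, 0.40, 0.51], [0.03, 0.3, 0.59, -0.75]] @ diag([8.736466906610145, 5.188251353227072, 2.3278855123099724, 1.0263249617058874]) @ [[0.62, -0.76, 0.09, -0.19], [0.06, -0.18, 0.14, 0.97], [0.24, 0.05, -0.96, 0.14], [0.74, 0.63, 0.23, 0.03]]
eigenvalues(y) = [(-6.62+0j), (-0.61+2.38j), (-0.61-2.38j), (2.72+0j)]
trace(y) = -5.11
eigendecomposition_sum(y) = [[-5.46+0.00j, (5.5-0j), (0.53-0j), (0.59+0j)],  [(1.44-0j), -1.45+0.00j, (-0.14+0j), (-0.16-0j)],  [-2.74+0.00j, 2.76-0.00j, 0.27-0.00j, 0.30+0.00j],  [(-0.25+0j), (0.25-0j), (0.02-0j), 0.03+0.00j]] + [[(0.36+0.2j),(-0.52+0.44j),(-0.99-0.27j),(-0.02+1.17j)],[(0.3+0.23j),-0.54+0.34j,-0.87-0.38j,-0.17+1.07j],[0.31-0.42j,(0.47+0.74j),-0.51+1.21j,1.49+0.22j],[(0.21+0.08j),-0.24+0.28j,(-0.55-0.06j),0.09+0.63j]] + [[0.36-0.20j, -0.52-0.44j, -0.99+0.27j, -0.02-1.17j], [0.30-0.23j, (-0.54-0.34j), (-0.87+0.38j), (-0.17-1.07j)], [(0.31+0.42j), 0.47-0.74j, -0.51-1.21j, 1.49-0.22j], [0.21-0.08j, -0.24-0.28j, (-0.55+0.06j), (0.09-0.63j)]] + [[0.25+0.00j, 1.02-0.00j, 0.25-0.00j, (-2.28+0j)], [(0.27+0j), 1.10-0.00j, 0.27-0.00j, -2.47+0.00j], [(-0.05-0j), (-0.2+0j), (-0.05+0j), 0.46-0.00j], [(-0.15-0j), -0.64+0.00j, -0.16+0.00j, (1.43-0j)]]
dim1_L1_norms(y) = [12.88, 8.31, 10.2, 3.75]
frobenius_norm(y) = 10.47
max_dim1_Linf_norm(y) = 5.47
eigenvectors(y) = [[(-0.87+0j), (-0.07-0.51j), (-0.07+0.51j), -0.62+0.00j], [(0.23+0j), 0.00-0.48j, 0.00+0.48j, (-0.67+0j)], [-0.44+0.00j, (-0.66+0j), -0.66-0.00j, (0.12+0j)], [-0.04+0.00j, -0.08-0.27j, -0.08+0.27j, 0.39+0.00j]]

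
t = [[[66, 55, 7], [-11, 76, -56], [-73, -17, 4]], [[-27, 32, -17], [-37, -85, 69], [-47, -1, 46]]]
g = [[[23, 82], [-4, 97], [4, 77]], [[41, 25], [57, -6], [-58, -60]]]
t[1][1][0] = -37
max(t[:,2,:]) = 46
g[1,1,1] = -6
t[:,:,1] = [[55, 76, -17], [32, -85, -1]]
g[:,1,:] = [[-4, 97], [57, -6]]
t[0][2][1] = -17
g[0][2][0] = 4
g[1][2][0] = -58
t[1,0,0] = -27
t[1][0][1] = 32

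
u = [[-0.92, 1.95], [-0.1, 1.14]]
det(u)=-0.854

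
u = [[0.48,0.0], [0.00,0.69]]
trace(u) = 1.17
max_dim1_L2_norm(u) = 0.69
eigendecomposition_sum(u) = [[0.48, 0.00], [0.00, 0.0]] + [[0.00, 0.00], [0.00, 0.69]]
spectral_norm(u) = 0.69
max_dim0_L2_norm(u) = 0.69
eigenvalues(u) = [0.48, 0.69]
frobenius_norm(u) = 0.84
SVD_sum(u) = [[0.00, 0.00], [0.0, 0.69]] + [[0.48, 0.00], [0.0, 0.0]]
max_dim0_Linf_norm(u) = 0.69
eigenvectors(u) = [[1.0, 0.00], [0.00, 1.00]]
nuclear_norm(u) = 1.17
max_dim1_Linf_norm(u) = 0.69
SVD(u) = [[0.00, 1.0], [1.0, 0.0]] @ diag([0.69, 0.48]) @ [[0.00,1.00], [1.0,0.0]]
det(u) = 0.33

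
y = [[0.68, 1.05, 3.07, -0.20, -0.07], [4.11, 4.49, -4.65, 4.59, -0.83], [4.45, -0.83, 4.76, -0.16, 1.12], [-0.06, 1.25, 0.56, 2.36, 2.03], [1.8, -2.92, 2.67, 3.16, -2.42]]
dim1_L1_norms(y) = [5.07, 18.67, 11.32, 6.26, 12.97]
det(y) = 1844.42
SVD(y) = [[0.17, 0.24, -0.30, -0.14, -0.89], [-0.90, 0.39, -0.04, 0.17, -0.08], [0.33, 0.69, -0.45, 0.29, 0.36], [-0.12, 0.15, -0.25, -0.92, 0.24], [0.17, 0.54, 0.80, -0.17, -0.07]] @ diag([9.339519019503236, 7.844678089588369, 4.613828902910187, 2.9573342562563862, 1.845011410943731]) @ [[-0.19, -0.51, 0.72, -0.42, 0.05], [0.74, 0.0, 0.48, 0.47, -0.07], [-0.2, -0.60, -0.2, 0.41, -0.63], [0.55, -0.09, -0.28, -0.65, -0.43], [0.27, -0.61, -0.37, 0.05, 0.64]]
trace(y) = 9.87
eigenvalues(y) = [-4.22, -2.91, 3.17, 7.64, 6.2]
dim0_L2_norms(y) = [6.36, 5.66, 7.82, 6.06, 3.45]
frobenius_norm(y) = 13.50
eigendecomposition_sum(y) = [[0.3, -0.14, -0.13, 0.19, -0.18], [0.93, -0.42, -0.41, 0.58, -0.55], [-0.79, 0.36, 0.35, -0.49, 0.47], [-1.83, 0.82, 0.80, -1.13, 1.09], [5.58, -2.51, -2.44, 3.46, -3.32]] + [[-1.92, 0.48, 1.09, -0.47, 0.02], [1.06, -0.27, -0.60, 0.26, -0.01], [1.87, -0.47, -1.06, 0.46, -0.02], [1.15, -0.29, -0.65, 0.28, -0.01], [-4.21, 1.06, 2.38, -1.04, 0.05]] + [[0.39,0.07,0.26,-0.92,-0.3], [0.93,0.16,0.62,-2.18,-0.7], [-0.08,-0.01,-0.05,0.18,0.06], [-0.85,-0.15,-0.57,2.00,0.65], [-0.88,-0.15,-0.59,2.06,0.66]] + [[0.65,-0.33,1.27,-0.29,0.11], [-3.19,1.64,-6.27,1.43,-0.52], [2.61,-1.35,5.14,-1.17,0.43], [0.21,-0.11,0.41,-0.09,0.03], [1.80,-0.93,3.54,-0.81,0.3]] + [[1.26, 0.97, 0.58, 1.29, 0.28], [4.39, 3.37, 2.00, 4.5, 0.96], [0.84, 0.64, 0.38, 0.86, 0.18], [1.27, 0.97, 0.58, 1.3, 0.28], [-0.5, -0.38, -0.23, -0.51, -0.11]]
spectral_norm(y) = 9.34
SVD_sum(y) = [[-0.31, -0.83, 1.16, -0.69, 0.08],[1.61, 4.33, -6.05, 3.58, -0.40],[-0.6, -1.6, 2.24, -1.32, 0.15],[0.22, 0.58, -0.82, 0.48, -0.05],[-0.31, -0.83, 1.16, -0.69, 0.08]] + [[1.39,0.0,0.91,0.89,-0.14],[2.23,0.00,1.45,1.42,-0.22],[3.99,0.01,2.60,2.54,-0.40],[0.87,0.00,0.57,0.56,-0.09],[3.15,0.01,2.05,2.0,-0.31]] + [[0.28, 0.84, 0.27, -0.58, 0.88], [0.03, 0.10, 0.03, -0.07, 0.11], [0.41, 1.24, 0.41, -0.86, 1.3], [0.23, 0.69, 0.22, -0.47, 0.72], [-0.73, -2.21, -0.72, 1.53, -2.32]] + [[-0.23, 0.04, 0.11, 0.27, 0.18], [0.28, -0.05, -0.14, -0.33, -0.22], [0.47, -0.08, -0.23, -0.55, -0.36], [-1.50, 0.25, 0.75, 1.77, 1.16], [-0.27, 0.05, 0.14, 0.32, 0.21]] + [[-0.45, 1.0, 0.62, -0.09, -1.06], [-0.04, 0.09, 0.06, -0.01, -0.10], [0.18, -0.40, -0.25, 0.03, 0.43], [0.12, -0.27, -0.17, 0.02, 0.29], [-0.03, 0.07, 0.05, -0.01, -0.08]]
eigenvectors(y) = [[0.05, 0.37, 0.25, -0.14, 0.26], [0.15, -0.2, 0.58, 0.7, 0.91], [-0.13, -0.36, -0.05, -0.57, 0.17], [-0.3, -0.22, -0.54, -0.05, 0.26], [0.93, 0.8, -0.55, -0.4, -0.1]]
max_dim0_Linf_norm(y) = 4.76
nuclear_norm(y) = 26.60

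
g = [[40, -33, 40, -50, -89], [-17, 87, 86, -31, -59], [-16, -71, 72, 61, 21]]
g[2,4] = 21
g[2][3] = 61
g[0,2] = 40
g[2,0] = -16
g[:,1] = [-33, 87, -71]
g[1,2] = 86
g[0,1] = -33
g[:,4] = [-89, -59, 21]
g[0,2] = 40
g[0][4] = -89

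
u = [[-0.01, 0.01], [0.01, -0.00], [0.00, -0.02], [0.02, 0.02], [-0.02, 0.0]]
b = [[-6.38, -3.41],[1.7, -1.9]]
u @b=[[0.08, 0.02], [-0.06, -0.03], [-0.03, 0.04], [-0.09, -0.11], [0.13, 0.07]]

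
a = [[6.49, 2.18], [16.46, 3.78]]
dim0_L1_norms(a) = [22.95, 5.96]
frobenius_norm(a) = 18.22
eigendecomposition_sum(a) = [[6.88, 2.0], [15.11, 4.39]] + [[-0.39,0.18], [1.35,-0.61]]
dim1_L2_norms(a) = [6.85, 16.89]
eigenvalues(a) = [11.28, -1.01]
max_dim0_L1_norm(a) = 22.95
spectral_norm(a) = 18.21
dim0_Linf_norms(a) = [16.46, 3.78]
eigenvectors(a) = [[0.41, -0.28],[0.91, 0.96]]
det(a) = -11.35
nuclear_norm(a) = 18.84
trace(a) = 10.27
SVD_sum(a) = [[6.63, 1.62], [16.4, 4.01]] + [[-0.14, 0.56], [0.06, -0.23]]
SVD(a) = [[-0.37, -0.93], [-0.93, 0.37]] @ diag([18.21274535085724, 0.6232229013988695]) @ [[-0.97,-0.24], [0.24,-0.97]]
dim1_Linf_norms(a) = [6.49, 16.46]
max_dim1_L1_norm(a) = 20.24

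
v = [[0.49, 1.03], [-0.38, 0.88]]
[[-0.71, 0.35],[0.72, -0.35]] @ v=[[-0.48, -0.42], [0.49, 0.43]]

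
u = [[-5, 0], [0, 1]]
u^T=[[-5, 0], [0, 1]]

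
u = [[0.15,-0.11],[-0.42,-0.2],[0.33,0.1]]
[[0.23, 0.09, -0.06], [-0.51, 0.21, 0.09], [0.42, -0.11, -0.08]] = u @ [[1.35, -0.07, -0.28], [-0.28, -0.88, 0.16]]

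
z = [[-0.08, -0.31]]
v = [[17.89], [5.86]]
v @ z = [[-1.43,-5.55], [-0.47,-1.82]]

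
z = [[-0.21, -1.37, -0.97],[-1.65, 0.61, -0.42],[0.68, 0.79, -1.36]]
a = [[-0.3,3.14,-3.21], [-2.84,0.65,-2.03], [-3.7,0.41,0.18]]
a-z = [[-0.09, 4.51, -2.24], [-1.19, 0.04, -1.61], [-4.38, -0.38, 1.54]]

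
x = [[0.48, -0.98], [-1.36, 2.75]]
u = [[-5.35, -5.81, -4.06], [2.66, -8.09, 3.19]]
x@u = [[-5.17, 5.14, -5.07],[14.59, -14.35, 14.29]]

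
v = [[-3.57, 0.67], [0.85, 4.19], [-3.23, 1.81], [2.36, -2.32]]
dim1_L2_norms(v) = [3.63, 4.28, 3.7, 3.31]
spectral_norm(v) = 6.19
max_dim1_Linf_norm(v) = 4.19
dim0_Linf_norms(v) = [3.57, 4.19]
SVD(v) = [[-0.51, 0.44], [-0.34, -0.88], [-0.59, 0.18], [0.53, 0.05]] @ diag([6.189920569028193, 4.221170850501277]) @ [[0.75, -0.66], [-0.66, -0.75]]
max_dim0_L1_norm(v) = 10.01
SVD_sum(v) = [[-2.36, 2.06], [-1.59, 1.39], [-2.73, 2.38], [2.49, -2.17]] + [[-1.21, -1.39],[2.44, 2.8],[-0.5, -0.57],[-0.13, -0.15]]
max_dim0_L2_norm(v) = 5.43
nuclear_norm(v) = 10.41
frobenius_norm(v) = 7.49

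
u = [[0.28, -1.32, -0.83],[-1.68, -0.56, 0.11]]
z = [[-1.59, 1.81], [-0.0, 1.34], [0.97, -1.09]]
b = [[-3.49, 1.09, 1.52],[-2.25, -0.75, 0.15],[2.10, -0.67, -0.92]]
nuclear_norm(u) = 3.36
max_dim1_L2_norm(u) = 1.77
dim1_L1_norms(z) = [3.4, 1.34, 2.06]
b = z @ u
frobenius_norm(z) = 3.12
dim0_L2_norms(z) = [1.86, 2.5]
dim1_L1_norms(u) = [2.43, 2.35]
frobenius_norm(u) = 2.38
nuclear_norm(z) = 3.84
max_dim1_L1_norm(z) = 3.4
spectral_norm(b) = 5.01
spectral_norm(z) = 3.01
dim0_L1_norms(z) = [2.56, 4.24]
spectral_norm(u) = 1.79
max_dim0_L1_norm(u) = 1.96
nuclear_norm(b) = 6.41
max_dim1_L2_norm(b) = 3.96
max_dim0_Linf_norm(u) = 1.68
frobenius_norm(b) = 5.20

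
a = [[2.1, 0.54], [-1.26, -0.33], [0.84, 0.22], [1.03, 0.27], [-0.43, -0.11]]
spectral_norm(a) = 2.91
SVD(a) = [[-0.74, -0.62], [0.45, -0.51], [-0.30, 0.34], [-0.37, 0.45], [0.15, 0.21]] @ diag([2.9125343350667183, 0.006614155839496603]) @ [[-0.97, -0.25], [-0.25, 0.97]]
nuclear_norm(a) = 2.92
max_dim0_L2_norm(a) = 2.82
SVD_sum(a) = [[2.10, 0.54], [-1.26, -0.33], [0.84, 0.22], [1.03, 0.27], [-0.43, -0.11]] + [[0.00, -0.00],[0.0, -0.00],[-0.0, 0.0],[-0.0, 0.0],[-0.0, 0.00]]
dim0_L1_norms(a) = [5.66, 1.47]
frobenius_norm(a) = 2.91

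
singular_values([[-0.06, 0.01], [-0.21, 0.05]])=[0.22, 0.0]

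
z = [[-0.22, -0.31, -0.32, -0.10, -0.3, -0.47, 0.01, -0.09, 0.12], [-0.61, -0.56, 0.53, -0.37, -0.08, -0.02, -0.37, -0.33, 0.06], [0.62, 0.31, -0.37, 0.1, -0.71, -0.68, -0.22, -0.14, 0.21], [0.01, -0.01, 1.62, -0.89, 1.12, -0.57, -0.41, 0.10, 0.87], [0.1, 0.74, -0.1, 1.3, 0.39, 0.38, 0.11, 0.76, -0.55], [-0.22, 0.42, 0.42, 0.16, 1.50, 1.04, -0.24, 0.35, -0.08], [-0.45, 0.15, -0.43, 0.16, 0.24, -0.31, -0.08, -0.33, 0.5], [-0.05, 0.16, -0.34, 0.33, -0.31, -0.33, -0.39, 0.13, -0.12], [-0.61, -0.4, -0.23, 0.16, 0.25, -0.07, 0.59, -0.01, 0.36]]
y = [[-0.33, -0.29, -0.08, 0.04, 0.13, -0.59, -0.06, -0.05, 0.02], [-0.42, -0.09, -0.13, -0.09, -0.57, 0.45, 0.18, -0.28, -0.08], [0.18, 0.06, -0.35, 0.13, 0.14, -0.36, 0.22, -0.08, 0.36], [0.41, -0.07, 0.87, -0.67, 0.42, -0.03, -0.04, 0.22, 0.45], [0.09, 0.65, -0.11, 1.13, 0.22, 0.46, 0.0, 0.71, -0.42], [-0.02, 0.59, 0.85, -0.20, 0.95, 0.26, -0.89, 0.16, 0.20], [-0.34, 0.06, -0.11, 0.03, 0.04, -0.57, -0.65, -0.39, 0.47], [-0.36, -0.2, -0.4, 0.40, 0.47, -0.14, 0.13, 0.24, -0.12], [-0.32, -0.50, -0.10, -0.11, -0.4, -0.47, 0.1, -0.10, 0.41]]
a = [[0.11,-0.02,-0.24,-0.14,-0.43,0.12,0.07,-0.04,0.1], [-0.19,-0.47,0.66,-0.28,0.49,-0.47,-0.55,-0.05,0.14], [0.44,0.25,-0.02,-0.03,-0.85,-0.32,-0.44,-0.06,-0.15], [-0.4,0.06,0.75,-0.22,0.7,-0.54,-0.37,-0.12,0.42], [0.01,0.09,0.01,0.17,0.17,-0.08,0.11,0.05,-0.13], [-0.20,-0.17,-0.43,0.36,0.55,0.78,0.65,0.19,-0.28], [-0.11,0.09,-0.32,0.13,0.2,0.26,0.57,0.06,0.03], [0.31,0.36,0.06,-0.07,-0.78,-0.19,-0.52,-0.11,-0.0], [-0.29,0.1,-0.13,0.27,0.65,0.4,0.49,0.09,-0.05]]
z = a + y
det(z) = -0.02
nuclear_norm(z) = 10.21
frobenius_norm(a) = 3.12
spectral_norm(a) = 2.29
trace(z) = -0.20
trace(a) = 0.76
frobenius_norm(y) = 3.52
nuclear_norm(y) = 8.32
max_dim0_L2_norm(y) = 1.4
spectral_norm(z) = 2.84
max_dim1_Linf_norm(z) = 1.62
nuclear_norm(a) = 5.64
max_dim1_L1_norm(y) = 4.12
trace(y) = -0.96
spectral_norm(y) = 2.12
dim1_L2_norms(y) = [0.76, 0.92, 0.71, 1.34, 1.63, 1.71, 1.12, 0.9, 0.97]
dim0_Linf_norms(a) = [0.44, 0.47, 0.75, 0.36, 0.85, 0.78, 0.65, 0.19, 0.42]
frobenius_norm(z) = 4.44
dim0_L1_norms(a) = [2.06, 1.61, 2.62, 1.67, 4.82, 3.16, 3.77, 0.77, 1.3]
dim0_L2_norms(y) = [0.92, 1.08, 1.35, 1.4, 1.37, 1.24, 1.15, 0.94, 0.98]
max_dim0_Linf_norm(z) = 1.62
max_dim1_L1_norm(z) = 5.6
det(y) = -0.00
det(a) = -0.00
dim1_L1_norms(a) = [1.27, 3.3, 2.56, 3.58, 0.82, 3.61, 1.77, 2.4, 2.47]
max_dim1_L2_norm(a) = 1.37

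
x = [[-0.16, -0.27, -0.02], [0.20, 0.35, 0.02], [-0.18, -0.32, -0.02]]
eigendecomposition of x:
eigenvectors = [[-0.47, 0.83, -0.72], [0.65, -0.47, 0.37], [-0.6, 0.29, 0.59]]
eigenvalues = [0.19, -0.01, -0.0]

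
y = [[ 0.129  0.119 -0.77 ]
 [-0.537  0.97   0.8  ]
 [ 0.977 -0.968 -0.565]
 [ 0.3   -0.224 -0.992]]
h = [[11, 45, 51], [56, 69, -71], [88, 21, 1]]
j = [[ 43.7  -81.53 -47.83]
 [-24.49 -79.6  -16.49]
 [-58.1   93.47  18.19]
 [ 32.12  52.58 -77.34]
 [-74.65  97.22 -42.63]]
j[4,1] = 97.22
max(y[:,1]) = 0.97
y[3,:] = [0.3, -0.224, -0.992]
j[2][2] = 18.19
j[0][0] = 43.7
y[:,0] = [0.129, -0.537, 0.977, 0.3]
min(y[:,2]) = -0.992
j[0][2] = -47.83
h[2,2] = 1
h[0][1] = 45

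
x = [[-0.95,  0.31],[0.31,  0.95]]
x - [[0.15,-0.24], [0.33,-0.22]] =[[-1.10, 0.55], [-0.02, 1.17]]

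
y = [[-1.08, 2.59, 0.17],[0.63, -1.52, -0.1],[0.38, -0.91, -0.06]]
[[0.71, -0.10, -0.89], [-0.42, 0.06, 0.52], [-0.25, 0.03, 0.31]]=y @ [[-0.53, -0.41, -0.02], [0.01, -0.17, -0.33], [0.68, -0.59, -0.36]]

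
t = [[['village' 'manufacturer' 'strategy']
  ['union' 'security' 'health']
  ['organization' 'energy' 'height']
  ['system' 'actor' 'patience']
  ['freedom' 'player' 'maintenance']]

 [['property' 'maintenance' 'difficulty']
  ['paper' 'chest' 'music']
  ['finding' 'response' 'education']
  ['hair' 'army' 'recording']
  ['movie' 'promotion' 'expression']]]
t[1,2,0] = 'finding'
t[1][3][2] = 'recording'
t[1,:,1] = ['maintenance', 'chest', 'response', 'army', 'promotion']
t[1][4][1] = 'promotion'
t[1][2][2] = 'education'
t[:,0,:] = [['village', 'manufacturer', 'strategy'], ['property', 'maintenance', 'difficulty']]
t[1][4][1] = 'promotion'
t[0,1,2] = 'health'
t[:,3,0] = ['system', 'hair']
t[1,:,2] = ['difficulty', 'music', 'education', 'recording', 'expression']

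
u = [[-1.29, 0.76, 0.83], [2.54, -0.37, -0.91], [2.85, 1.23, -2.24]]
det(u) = 3.308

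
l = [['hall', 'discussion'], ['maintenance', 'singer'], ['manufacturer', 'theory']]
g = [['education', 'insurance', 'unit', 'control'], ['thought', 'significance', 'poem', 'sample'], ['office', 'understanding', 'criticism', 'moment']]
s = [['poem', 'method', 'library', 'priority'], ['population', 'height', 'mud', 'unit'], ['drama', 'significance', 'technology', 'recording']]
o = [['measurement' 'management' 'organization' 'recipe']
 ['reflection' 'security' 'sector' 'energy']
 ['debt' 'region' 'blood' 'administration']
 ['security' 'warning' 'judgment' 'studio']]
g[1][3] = 'sample'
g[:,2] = ['unit', 'poem', 'criticism']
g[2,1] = 'understanding'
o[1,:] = ['reflection', 'security', 'sector', 'energy']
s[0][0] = 'poem'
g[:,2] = ['unit', 'poem', 'criticism']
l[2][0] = 'manufacturer'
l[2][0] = 'manufacturer'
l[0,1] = 'discussion'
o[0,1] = 'management'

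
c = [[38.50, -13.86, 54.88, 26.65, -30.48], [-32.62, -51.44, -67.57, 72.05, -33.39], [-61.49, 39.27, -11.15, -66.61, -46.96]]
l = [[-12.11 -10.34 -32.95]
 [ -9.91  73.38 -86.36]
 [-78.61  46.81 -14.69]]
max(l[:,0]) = -9.91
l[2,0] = -78.61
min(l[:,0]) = -78.61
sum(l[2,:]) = -46.489999999999995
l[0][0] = -12.11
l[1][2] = -86.36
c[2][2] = -11.15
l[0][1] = -10.34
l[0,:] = [-12.11, -10.34, -32.95]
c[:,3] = [26.65, 72.05, -66.61]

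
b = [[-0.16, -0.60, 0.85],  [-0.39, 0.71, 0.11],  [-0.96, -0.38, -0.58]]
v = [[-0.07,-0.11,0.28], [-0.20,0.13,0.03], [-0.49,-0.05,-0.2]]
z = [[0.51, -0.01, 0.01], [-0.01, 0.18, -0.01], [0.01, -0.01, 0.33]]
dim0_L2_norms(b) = [1.05, 1.0, 1.03]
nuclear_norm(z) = 1.02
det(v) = 0.03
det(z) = 0.03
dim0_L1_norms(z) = [0.53, 0.2, 0.35]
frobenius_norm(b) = 1.78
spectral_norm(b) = 1.21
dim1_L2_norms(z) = [0.51, 0.18, 0.33]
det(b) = 0.96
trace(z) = 1.02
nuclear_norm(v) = 1.03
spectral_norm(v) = 0.56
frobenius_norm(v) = 0.66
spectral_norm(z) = 0.51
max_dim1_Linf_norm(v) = 0.49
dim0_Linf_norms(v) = [0.49, 0.13, 0.28]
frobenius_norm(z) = 0.63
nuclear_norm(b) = 3.03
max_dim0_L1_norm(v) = 0.76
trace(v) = -0.14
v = b @ z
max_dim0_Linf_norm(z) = 0.51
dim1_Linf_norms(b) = [0.85, 0.71, 0.96]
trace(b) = -0.03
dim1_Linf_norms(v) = [0.28, 0.2, 0.49]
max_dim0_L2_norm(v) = 0.53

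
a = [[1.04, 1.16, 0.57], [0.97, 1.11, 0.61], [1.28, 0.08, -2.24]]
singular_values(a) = [2.58, 2.3, 0.0]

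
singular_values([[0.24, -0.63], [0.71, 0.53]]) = [0.92, 0.62]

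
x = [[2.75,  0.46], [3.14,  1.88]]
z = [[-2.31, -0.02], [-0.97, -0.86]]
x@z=[[-6.80, -0.45], [-9.08, -1.68]]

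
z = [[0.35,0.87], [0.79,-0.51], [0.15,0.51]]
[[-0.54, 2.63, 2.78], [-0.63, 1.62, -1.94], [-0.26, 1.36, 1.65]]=z@[[-0.95, 3.18, -0.31], [-0.24, 1.74, 3.32]]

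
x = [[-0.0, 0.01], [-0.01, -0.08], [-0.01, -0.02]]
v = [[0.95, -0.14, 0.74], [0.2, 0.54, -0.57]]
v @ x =[[-0.01,0.01],[0.00,-0.03]]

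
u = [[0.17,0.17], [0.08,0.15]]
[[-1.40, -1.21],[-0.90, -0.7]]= u @ [[-4.76, -5.25], [-3.49, -1.84]]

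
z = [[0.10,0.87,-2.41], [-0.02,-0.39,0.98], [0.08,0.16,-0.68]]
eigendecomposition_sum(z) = [[0.54, 1.13, -4.68], [-0.25, -0.53, 2.18], [0.07, 0.16, -0.65]] + [[-0.44, -0.26, 2.27], [0.23, 0.14, -1.2], [0.01, 0.00, -0.03]] + [[-0.00, -0.0, 0.0], [-0.00, -0.0, 0.00], [-0.0, -0.00, 0.0]]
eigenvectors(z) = [[-0.90,0.88,0.83],[0.42,-0.47,0.51],[-0.13,-0.01,0.22]]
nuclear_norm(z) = 2.96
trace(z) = -0.97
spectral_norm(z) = 2.86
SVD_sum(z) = [[0.10, 0.86, -2.41],[-0.04, -0.36, 0.99],[0.03, 0.23, -0.66]] + [[-0.00, 0.01, 0.0], [0.02, -0.03, -0.01], [0.05, -0.07, -0.02]] + [[-0.0, -0.0, -0.00], [-0.0, -0.00, -0.00], [0.00, 0.00, 0.00]]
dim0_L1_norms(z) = [0.2, 1.42, 4.07]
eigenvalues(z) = [-0.64, -0.33, -0.0]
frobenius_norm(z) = 2.86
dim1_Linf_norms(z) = [2.41, 0.98, 0.68]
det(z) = -0.00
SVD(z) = [[-0.90, 0.07, -0.44], [0.37, -0.42, -0.83], [-0.24, -0.91, 0.35]] @ diag([2.858584995339619, 0.10387990194029313, 0.0008890399687973648]) @ [[-0.04, -0.34, 0.94], [-0.55, 0.8, 0.26], [0.84, 0.50, 0.22]]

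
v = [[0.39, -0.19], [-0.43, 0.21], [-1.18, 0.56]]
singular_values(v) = [1.46, 0.01]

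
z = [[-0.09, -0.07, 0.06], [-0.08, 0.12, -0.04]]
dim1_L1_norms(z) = [0.22, 0.24]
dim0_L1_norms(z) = [0.17, 0.19, 0.1]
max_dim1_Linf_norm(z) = 0.12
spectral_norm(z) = 0.16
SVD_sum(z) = [[0.01, -0.06, 0.03], [-0.03, 0.12, -0.06]] + [[-0.10, -0.01, 0.03], [-0.05, -0.0, 0.02]]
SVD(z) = [[-0.43,  0.9], [0.9,  0.43]] @ diag([0.1553150660191422, 0.12197225203901708]) @ [[-0.21, 0.89, -0.4], [-0.95, -0.09, 0.3]]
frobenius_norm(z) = 0.20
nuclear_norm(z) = 0.28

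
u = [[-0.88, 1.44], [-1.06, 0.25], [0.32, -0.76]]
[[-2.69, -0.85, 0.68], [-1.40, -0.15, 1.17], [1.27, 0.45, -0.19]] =u @[[1.03, -0.0, -1.16], [-1.24, -0.59, -0.24]]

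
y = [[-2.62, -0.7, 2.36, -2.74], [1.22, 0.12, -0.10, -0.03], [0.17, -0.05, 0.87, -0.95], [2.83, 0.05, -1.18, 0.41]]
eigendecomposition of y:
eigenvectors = [[(0.26-0.57j), (0.26+0.57j), 0.33+0.00j, 0.12+0.00j],  [(-0.32+0j), -0.32-0.00j, (0.51+0j), -0.79+0.00j],  [-0.19-0.16j, (-0.19+0.16j), (0.78+0j), (0.41+0j)],  [(-0.67+0j), (-0.67-0j), 0.13+0.00j, (0.44+0j)]]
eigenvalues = [(-0.98+2.1j), (-0.98-2.1j), (0.75+0j), 0j]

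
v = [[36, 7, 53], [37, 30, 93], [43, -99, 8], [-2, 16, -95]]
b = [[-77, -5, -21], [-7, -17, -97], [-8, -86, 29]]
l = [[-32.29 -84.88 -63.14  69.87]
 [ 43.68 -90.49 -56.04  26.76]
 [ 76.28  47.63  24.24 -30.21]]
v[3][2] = -95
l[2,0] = 76.28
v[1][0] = 37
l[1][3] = 26.76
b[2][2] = 29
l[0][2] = -63.14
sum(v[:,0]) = 114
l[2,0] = 76.28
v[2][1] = -99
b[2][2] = 29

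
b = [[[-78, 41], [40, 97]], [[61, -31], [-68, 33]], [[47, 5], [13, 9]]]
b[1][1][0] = -68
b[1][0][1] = -31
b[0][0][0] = -78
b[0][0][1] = 41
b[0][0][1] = 41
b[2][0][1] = 5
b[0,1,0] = 40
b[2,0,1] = 5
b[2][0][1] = 5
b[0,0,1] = 41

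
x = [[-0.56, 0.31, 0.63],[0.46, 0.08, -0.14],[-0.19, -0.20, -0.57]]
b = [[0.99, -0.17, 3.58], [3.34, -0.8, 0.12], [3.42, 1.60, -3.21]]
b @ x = [[-1.31, -0.42, -1.39], [-2.26, 0.95, 2.15], [-0.57, 1.83, 3.76]]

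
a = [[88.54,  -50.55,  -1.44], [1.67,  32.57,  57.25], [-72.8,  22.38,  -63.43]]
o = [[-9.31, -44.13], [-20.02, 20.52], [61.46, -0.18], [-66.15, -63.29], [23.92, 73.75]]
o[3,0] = -66.15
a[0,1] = -50.55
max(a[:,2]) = 57.25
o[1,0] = -20.02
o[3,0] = -66.15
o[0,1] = -44.13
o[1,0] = -20.02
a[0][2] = -1.44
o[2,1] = -0.18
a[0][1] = -50.55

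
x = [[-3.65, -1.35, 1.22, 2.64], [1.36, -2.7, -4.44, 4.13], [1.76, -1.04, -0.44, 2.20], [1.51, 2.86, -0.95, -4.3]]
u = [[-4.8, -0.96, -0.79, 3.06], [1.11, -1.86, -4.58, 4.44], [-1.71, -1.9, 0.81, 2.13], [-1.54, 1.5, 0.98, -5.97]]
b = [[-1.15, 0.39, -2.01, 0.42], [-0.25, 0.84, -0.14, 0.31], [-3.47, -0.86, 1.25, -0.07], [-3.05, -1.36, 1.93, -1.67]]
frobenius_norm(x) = 10.42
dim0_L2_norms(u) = [5.44, 3.2, 4.82, 8.32]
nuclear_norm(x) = 16.74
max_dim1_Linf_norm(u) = 5.97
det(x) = 42.20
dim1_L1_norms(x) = [8.86, 12.63, 5.44, 9.62]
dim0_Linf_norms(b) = [3.47, 1.36, 2.01, 1.67]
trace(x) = -11.09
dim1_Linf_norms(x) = [3.65, 4.44, 2.2, 4.3]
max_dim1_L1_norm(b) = 8.01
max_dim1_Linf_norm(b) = 3.47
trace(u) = -11.82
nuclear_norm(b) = 9.77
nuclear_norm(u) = 19.36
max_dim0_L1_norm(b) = 7.92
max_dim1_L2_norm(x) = 6.78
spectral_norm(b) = 5.52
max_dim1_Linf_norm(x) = 4.44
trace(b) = -0.73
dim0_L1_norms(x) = [8.28, 7.95, 7.05, 13.27]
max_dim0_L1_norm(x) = 13.27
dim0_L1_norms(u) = [9.16, 6.22, 7.16, 15.6]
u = b + x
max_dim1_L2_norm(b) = 4.2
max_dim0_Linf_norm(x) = 4.44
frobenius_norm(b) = 6.21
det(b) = 9.41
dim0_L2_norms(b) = [4.77, 1.86, 3.06, 1.75]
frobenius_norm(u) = 11.50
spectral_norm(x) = 8.38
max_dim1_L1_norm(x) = 12.63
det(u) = -197.02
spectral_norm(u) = 9.49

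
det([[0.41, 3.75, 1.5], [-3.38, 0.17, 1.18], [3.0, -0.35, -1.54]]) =-5.173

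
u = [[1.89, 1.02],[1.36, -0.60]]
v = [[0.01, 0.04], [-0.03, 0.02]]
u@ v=[[-0.01, 0.1], [0.03, 0.04]]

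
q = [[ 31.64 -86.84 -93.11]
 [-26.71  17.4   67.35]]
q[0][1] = -86.84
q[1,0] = -26.71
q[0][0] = 31.64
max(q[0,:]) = 31.64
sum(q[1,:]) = 58.03999999999999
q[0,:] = [31.64, -86.84, -93.11]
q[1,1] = 17.4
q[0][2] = -93.11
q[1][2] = 67.35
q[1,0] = -26.71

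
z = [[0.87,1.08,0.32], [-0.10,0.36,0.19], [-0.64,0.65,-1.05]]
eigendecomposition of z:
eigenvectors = [[(-0.09+0j), -0.88+0.00j, (-0.88-0j)], [-0.14+0.00j, 0.10-0.29j, 0.10+0.29j], [0.99+0.00j, (0.32-0.19j), (0.32+0.19j)]]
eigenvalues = [(-1.08+0j), (0.63+0.43j), (0.63-0.43j)]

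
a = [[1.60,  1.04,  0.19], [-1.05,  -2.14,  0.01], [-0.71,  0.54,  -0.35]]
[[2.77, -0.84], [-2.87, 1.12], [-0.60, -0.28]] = a@ [[1.17, -0.54], [0.77, -0.25], [0.52, 1.5]]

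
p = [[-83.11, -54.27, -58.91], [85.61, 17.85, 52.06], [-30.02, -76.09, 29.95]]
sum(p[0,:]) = -196.29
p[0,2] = -58.91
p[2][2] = 29.95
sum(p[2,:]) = -76.16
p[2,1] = -76.09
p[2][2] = 29.95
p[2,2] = 29.95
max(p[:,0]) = 85.61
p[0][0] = -83.11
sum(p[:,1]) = -112.51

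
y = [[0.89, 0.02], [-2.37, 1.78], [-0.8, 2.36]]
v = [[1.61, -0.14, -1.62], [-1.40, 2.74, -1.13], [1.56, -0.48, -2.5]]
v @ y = [[3.06, -4.04],[-6.84, 2.18],[4.53, -6.72]]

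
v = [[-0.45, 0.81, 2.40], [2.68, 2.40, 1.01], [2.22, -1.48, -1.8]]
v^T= [[-0.45,2.68,2.22], [0.81,2.4,-1.48], [2.4,1.01,-1.80]]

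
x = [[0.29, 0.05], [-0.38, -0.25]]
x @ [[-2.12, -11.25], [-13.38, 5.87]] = [[-1.28, -2.97], [4.15, 2.81]]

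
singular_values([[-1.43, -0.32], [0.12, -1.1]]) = [1.48, 1.09]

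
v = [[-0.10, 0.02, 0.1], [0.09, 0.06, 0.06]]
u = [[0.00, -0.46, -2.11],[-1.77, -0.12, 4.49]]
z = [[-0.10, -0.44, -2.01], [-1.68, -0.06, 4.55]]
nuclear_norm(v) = 0.27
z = u + v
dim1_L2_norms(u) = [2.16, 4.83]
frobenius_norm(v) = 0.19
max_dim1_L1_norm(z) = 6.29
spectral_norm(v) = 0.14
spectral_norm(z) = 5.20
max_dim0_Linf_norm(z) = 4.55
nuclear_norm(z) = 6.05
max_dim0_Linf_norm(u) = 4.49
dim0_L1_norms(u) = [1.77, 0.58, 6.6]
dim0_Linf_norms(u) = [1.77, 0.46, 4.49]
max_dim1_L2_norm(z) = 4.85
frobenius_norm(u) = 5.29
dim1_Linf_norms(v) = [0.1, 0.09]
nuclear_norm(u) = 6.08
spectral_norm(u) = 5.22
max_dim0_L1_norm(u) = 6.6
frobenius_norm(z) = 5.27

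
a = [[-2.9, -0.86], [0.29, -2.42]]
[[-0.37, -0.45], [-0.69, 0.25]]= a@[[0.04, 0.18], [0.29, -0.08]]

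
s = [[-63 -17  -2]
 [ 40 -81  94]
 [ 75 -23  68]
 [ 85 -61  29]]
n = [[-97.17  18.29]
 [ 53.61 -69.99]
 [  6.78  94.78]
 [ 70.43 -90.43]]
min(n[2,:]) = 6.78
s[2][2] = 68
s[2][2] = 68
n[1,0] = 53.61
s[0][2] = -2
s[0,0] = -63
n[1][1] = -69.99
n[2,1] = 94.78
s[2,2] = 68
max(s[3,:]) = 85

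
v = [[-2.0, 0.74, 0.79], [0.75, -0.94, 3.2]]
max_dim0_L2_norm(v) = 3.3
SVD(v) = [[0.05, 1.00],[1.0, -0.05]] @ diag([3.420967249055396, 2.270414737639439]) @ [[0.19, -0.26, 0.95], [-0.9, 0.35, 0.28]]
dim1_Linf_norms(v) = [2.0, 3.2]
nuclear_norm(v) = 5.69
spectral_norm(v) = 3.42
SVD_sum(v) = [[0.03, -0.05, 0.16], [0.65, -0.90, 3.23]] + [[-2.03, 0.79, 0.63], [0.10, -0.04, -0.03]]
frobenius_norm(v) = 4.11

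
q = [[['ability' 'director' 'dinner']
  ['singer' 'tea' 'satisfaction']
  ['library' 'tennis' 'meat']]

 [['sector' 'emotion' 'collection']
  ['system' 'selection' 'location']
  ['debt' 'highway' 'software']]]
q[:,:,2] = [['dinner', 'satisfaction', 'meat'], ['collection', 'location', 'software']]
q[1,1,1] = 'selection'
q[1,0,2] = 'collection'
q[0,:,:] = [['ability', 'director', 'dinner'], ['singer', 'tea', 'satisfaction'], ['library', 'tennis', 'meat']]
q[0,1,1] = 'tea'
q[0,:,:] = [['ability', 'director', 'dinner'], ['singer', 'tea', 'satisfaction'], ['library', 'tennis', 'meat']]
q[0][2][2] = 'meat'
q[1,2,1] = 'highway'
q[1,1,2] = 'location'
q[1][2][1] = 'highway'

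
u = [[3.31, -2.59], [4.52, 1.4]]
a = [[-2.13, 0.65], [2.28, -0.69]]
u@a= [[-12.96, 3.94],  [-6.44, 1.97]]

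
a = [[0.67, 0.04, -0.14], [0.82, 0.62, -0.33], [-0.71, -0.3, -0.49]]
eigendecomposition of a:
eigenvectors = [[-0.27,-0.25,0.1],[-0.91,0.96,0.19],[0.32,-0.12,0.98]]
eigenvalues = [0.97, 0.45, -0.62]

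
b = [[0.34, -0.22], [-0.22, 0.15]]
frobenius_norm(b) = 0.48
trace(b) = 0.49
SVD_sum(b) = [[0.34,-0.22], [-0.22,0.15]] + [[0.00, 0.0], [0.00, 0.00]]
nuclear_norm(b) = 0.49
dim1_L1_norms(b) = [0.56, 0.37]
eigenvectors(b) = [[0.84,0.55], [-0.55,0.84]]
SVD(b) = [[-0.84, 0.55], [0.55, 0.84]] @ diag([0.4846351393264353, 0.005364860673564825]) @ [[-0.84,0.55], [0.55,0.84]]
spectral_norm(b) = 0.48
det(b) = 0.00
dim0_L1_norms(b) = [0.56, 0.37]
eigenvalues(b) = [0.48, 0.01]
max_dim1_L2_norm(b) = 0.4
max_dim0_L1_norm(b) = 0.56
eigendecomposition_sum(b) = [[0.34, -0.22],[-0.22, 0.15]] + [[0.00, 0.0], [0.0, 0.00]]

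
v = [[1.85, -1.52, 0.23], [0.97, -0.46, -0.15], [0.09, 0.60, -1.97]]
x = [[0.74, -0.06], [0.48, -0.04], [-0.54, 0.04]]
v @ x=[[0.52, -0.04],[0.58, -0.05],[1.42, -0.11]]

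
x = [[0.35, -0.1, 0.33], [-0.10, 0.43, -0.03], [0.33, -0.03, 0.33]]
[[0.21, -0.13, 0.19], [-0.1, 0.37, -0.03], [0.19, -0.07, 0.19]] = x@[[0.72, -0.07, -0.16], [-0.07, 0.83, -0.06], [-0.16, -0.06, 0.73]]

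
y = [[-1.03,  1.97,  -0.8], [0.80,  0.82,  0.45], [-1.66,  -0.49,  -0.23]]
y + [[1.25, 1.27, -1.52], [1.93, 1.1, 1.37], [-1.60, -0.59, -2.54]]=[[0.22, 3.24, -2.32],  [2.73, 1.92, 1.82],  [-3.26, -1.08, -2.77]]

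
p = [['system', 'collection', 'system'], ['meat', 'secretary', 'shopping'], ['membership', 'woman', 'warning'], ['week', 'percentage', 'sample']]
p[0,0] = 'system'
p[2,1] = 'woman'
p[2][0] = 'membership'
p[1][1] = 'secretary'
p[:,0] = ['system', 'meat', 'membership', 'week']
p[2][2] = 'warning'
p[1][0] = 'meat'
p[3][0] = 'week'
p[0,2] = 'system'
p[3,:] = ['week', 'percentage', 'sample']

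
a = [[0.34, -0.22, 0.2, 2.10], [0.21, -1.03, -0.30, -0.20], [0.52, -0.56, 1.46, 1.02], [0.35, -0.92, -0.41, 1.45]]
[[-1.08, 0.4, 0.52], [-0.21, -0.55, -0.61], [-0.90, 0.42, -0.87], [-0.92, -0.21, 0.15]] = a @ [[-0.47, 0.62, -0.30], [0.21, 0.58, 0.61], [-0.08, 0.20, -0.54], [-0.41, 0.13, 0.41]]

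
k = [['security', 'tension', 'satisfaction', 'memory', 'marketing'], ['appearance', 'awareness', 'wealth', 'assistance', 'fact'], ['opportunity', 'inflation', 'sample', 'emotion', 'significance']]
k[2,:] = ['opportunity', 'inflation', 'sample', 'emotion', 'significance']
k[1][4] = 'fact'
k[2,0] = 'opportunity'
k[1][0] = 'appearance'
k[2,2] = 'sample'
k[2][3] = 'emotion'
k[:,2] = ['satisfaction', 'wealth', 'sample']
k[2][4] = 'significance'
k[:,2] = ['satisfaction', 'wealth', 'sample']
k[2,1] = 'inflation'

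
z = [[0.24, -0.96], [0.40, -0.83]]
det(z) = 0.185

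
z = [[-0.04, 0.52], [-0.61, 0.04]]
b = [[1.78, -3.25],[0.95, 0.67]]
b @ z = [[1.91,  0.80],[-0.45,  0.52]]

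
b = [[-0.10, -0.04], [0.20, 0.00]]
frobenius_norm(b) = 0.23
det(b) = 0.01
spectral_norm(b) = 0.22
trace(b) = -0.10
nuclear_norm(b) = 0.26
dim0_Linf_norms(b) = [0.2, 0.04]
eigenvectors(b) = [[(0.23-0.34j),0.23+0.34j], [-0.91+0.00j,(-0.91-0j)]]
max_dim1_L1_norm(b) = 0.2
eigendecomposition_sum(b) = [[-0.05+0.02j, -0.02-0.01j],[0.10+0.07j, 0.00+0.05j]] + [[(-0.05-0.02j), -0.02+0.01j], [0.10-0.07j, -0.05j]]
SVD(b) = [[-0.46, 0.89], [0.89, 0.46]] @ diag([0.22433981132056607, 0.03566018867943396]) @ [[1.00, 0.08],[0.08, -1.0]]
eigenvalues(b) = [(-0.05+0.07j), (-0.05-0.07j)]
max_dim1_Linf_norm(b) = 0.2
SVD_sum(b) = [[-0.1, -0.01], [0.20, 0.02]] + [[0.00, -0.03], [0.00, -0.02]]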